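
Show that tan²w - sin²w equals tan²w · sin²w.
LHS = sin²w/cos²w - sin²w = sin²w(1/cos²w - 1) = sin²w · (1 - cos²w)/cos²w = sin²w · sin²w/cos²w = sin²w · tan²w = RHS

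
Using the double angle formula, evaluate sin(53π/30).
sin(53π/30) = 2 sin 53π/60 cos 53π/60 = -0.6691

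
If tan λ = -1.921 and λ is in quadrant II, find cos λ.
cos λ = -0.4617 (using tan²λ + 1 = sec²λ)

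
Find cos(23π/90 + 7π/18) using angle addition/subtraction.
cos(23π/90 + 7π/18) = cos 23π/90 cos 7π/18 - sin 23π/90 sin 7π/18 = -0.4384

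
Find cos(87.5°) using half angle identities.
cos(87.5°) = √((1 + cos 175°)/2) = 0.04362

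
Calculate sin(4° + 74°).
sin(4° + 74°) = sin 4° cos 74° + cos 4° sin 74° = 0.9781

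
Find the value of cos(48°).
cos(48°) = 0.6691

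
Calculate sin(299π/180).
sin(299π/180) = -0.8746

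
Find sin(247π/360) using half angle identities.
sin(247π/360) = √((1 - cos 247π/180)/2) = 0.8339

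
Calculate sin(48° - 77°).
sin(48° - 77°) = sin 48° cos 77° - cos 48° sin 77° = -0.4848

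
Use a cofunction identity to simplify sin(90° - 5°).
sin(90° - 5°) = cos(5°)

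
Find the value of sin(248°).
sin(248°) = -0.9272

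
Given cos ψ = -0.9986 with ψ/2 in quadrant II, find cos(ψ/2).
cos(ψ/2) = ±√((1 + cos ψ)/2); negative since ψ/2 ∈ QII, so cos(ψ/2) = -0.02646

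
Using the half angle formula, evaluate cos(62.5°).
cos(62.5°) = √((1 + cos 125°)/2) = 0.4617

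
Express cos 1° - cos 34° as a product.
cos 1° - cos 34° = -2 sin(17.5°) sin(-16.5°)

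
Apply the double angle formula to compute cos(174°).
cos(174°) = cos²87° - sin²87° = -0.9945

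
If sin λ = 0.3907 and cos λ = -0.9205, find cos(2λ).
cos(2λ) = cos²λ - sin²λ = 0.6947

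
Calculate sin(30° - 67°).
sin(30° - 67°) = sin 30° cos 67° - cos 30° sin 67° = -0.6018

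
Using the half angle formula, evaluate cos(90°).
cos(90°) = √((1 + cos 180°)/2) = 0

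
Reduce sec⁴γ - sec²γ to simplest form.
sec⁴γ - sec²γ = tan⁴γ + tan²γ (using Pythagorean)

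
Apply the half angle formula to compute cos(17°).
cos(17°) = √((1 + cos 34°)/2) = 0.9563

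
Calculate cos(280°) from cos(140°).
cos(280°) = cos²140° - sin²140° = 0.1736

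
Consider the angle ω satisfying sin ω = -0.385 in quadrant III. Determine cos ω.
cos ω = ±√(1 - sin²ω) = -0.9229 (negative in QIII)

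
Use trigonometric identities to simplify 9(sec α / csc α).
9(sec α / csc α) = 9(tan α) (using Reciprocal identities)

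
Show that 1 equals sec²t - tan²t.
RHS = 1/cos²t - sin²t/cos²t = (1 - sin²t)/cos²t = cos²t/cos²t = 1 = LHS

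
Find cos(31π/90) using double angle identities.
cos(31π/90) = 1 - 2sin²31π/180 = 0.4695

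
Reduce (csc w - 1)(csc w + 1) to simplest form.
(csc w - 1)(csc w + 1) = cot²w (using Diff. of squares)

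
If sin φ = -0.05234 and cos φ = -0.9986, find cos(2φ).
cos(2φ) = cos²φ - sin²φ = 0.9945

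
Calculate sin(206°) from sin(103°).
sin(206°) = 2 sin 103° cos 103° = -0.4384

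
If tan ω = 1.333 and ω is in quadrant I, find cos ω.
cos ω = 0.6001 (using tan²ω + 1 = sec²ω)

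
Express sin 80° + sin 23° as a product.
sin 80° + sin 23° = 2 sin(51.5°) cos(28.5°)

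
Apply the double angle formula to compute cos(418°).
cos(418°) = cos²209° - sin²209° = 0.5299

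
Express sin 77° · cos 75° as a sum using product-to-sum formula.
sin 77° cos 75° = (1/2)[sin(77°+75°) + sin(77°-75°)]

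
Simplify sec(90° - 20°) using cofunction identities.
sec(90° - 20°) = csc(20°)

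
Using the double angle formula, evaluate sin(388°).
sin(388°) = 2 sin 194° cos 194° = 0.4695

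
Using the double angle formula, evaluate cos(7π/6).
cos(7π/6) = cos²7π/12 - sin²7π/12 = -√3/2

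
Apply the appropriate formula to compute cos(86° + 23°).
cos(86° + 23°) = cos 86° cos 23° - sin 86° sin 23° = -0.3256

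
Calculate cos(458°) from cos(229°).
cos(458°) = cos²229° - sin²229° = -0.1392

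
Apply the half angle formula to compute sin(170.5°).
sin(170.5°) = √((1 - cos 341°)/2) = 0.165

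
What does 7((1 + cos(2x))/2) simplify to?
7((1 + cos(2x))/2) = 7(cos²x) (using Power reduction)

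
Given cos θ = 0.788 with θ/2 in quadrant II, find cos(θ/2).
cos(θ/2) = ±√((1 + cos θ)/2); negative since θ/2 ∈ QII, so cos(θ/2) = -0.9455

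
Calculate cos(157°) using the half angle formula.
cos(157°) = -√((1 + cos 314°)/2) = -0.9205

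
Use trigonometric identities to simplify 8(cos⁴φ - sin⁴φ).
8(cos⁴φ - sin⁴φ) = 8(cos(2φ)) (using Factoring + double angle)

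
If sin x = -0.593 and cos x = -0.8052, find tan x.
tan x = sin x / cos x = 0.7365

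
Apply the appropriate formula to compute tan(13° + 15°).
tan(13° + 15°) = (tan 13° + tan 15°)/(1 - tan 13° tan 15°) = 0.5317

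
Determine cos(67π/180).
cos(67π/180) = 0.3907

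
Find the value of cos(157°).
cos(157°) = -0.9205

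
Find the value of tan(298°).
tan(298°) = -1.881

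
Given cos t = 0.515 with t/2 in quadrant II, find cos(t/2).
cos(t/2) = ±√((1 + cos t)/2); negative since t/2 ∈ QII, so cos(t/2) = -0.8703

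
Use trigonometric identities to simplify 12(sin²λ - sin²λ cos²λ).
12(sin²λ - sin²λ cos²λ) = 12(sin⁴λ) (using Factoring)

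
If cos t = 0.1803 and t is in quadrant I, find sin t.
sin t = 0.9836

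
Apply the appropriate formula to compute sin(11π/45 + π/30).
sin(11π/45 + π/30) = sin 11π/45 cos π/30 + cos 11π/45 sin π/30 = 0.766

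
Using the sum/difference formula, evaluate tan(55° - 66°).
tan(55° - 66°) = (tan 55° - tan 66°)/(1 + tan 55° tan 66°) = -0.1944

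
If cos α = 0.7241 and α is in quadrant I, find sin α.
sin α = 0.6897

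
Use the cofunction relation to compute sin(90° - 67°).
sin(90° - 67°) = cos(67°) = 0.3907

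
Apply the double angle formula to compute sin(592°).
sin(592°) = 2 sin 296° cos 296° = -0.788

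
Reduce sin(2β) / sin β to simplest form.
sin(2β) / sin β = 2 cos β (using Double angle)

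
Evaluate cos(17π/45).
cos(17π/45) = 0.3746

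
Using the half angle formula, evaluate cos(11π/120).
cos(11π/120) = √((1 + cos 11π/60)/2) = 0.9588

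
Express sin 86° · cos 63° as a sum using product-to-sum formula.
sin 86° cos 63° = (1/2)[sin(86°+63°) + sin(86°-63°)]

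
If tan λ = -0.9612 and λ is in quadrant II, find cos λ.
cos λ = -0.721 (using tan²λ + 1 = sec²λ)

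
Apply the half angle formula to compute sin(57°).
sin(57°) = √((1 - cos 114°)/2) = 0.8387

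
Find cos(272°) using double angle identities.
cos(272°) = cos²136° - sin²136° = 0.0349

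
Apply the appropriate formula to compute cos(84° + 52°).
cos(84° + 52°) = cos 84° cos 52° - sin 84° sin 52° = -0.7193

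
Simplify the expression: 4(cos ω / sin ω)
4(cos ω / sin ω) = 4(cot ω) (using Quotient identity)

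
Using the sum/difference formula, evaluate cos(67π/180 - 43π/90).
cos(67π/180 - 43π/90) = cos 67π/180 cos 43π/90 + sin 67π/180 sin 43π/90 = 0.9455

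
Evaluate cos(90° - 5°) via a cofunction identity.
cos(90° - 5°) = sin(5°) = 0.08716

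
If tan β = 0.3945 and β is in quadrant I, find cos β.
cos β = 0.9302 (using tan²β + 1 = sec²β)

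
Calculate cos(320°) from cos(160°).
cos(320°) = cos²160° - sin²160° = 0.766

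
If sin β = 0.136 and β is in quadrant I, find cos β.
cos β = 0.9907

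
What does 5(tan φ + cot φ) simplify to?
5(tan φ + cot φ) = 5(sec φ csc φ) (using Quotient identities)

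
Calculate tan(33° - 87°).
tan(33° - 87°) = (tan 33° - tan 87°)/(1 + tan 33° tan 87°) = -1.376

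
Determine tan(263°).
tan(263°) = 8.144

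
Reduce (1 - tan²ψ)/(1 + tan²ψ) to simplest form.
(1 - tan²ψ)/(1 + tan²ψ) = cos(2ψ) (using Double angle)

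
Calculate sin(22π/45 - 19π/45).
sin(22π/45 - 19π/45) = sin 22π/45 cos 19π/45 - cos 22π/45 sin 19π/45 = 0.2079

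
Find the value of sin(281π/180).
sin(281π/180) = -0.9816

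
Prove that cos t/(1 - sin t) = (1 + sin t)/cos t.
RHS = (1 + sin t)(1 - sin t) / (cos t(1 - sin t)) = (1 - sin²t) / (cos t(1 - sin t)) = cos²t / (cos t(1 - sin t)) = cos t/(1 - sin t) = LHS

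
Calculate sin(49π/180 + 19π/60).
sin(49π/180 + 19π/60) = sin 49π/180 cos 19π/60 + cos 49π/180 sin 19π/60 = 0.9613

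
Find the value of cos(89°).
cos(89°) = 0.01745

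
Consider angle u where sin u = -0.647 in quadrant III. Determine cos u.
cos u = ±√(1 - sin²u) = -0.7625 (negative in QIII)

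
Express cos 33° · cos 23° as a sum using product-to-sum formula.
cos 33° cos 23° = (1/2)[cos(33°-23°) + cos(33°+23°)]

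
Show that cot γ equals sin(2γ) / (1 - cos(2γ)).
RHS = 2 sin γ cos γ / (2sin²γ) = cos γ/sin γ = cot γ = LHS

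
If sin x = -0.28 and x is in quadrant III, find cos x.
cos x = -0.96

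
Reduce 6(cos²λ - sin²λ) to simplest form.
6(cos²λ - sin²λ) = 6(cos(2λ)) (using Double angle)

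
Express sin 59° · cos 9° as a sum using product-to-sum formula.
sin 59° cos 9° = (1/2)[sin(59°+9°) + sin(59°-9°)]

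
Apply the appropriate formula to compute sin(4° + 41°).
sin(4° + 41°) = sin 4° cos 41° + cos 4° sin 41° = √2/2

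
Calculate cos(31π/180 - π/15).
cos(31π/180 - π/15) = cos 31π/180 cos π/15 + sin 31π/180 sin π/15 = 0.9455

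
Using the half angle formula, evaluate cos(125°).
cos(125°) = -√((1 + cos 250°)/2) = -0.5736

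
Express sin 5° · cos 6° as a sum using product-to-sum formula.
sin 5° cos 6° = (1/2)[sin(5°+6°) + sin(5°-6°)]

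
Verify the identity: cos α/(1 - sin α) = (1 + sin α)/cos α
RHS = (1 + sin α)(1 - sin α) / (cos α(1 - sin α)) = (1 - sin²α) / (cos α(1 - sin α)) = cos²α / (cos α(1 - sin α)) = cos α/(1 - sin α) = LHS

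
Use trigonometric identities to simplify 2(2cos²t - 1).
2(2cos²t - 1) = 2(cos(2t)) (using Double angle)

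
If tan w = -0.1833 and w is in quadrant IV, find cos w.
cos w = 0.9836 (using tan²w + 1 = sec²w)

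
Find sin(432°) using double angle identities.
sin(432°) = 2 sin 216° cos 216° = 0.9511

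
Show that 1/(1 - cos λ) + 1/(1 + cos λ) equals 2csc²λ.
LHS = [(1 + cos λ) + (1 - cos λ)] / [(1 - cos λ)(1 + cos λ)] = 2/(1 - cos²λ) = 2/sin²λ = 2csc²λ = RHS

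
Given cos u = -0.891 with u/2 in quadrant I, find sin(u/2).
sin(u/2) = ±√((1 - cos u)/2); positive since u/2 ∈ QI, so sin(u/2) = 0.9724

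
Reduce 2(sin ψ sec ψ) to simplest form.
2(sin ψ sec ψ) = 2(tan ψ) (using Reciprocal + quotient)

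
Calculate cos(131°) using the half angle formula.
cos(131°) = -√((1 + cos 262°)/2) = -0.6561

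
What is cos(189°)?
cos(189°) = -0.9877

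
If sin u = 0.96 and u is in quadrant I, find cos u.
cos u = 0.28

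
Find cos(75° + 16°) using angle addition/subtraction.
cos(75° + 16°) = cos 75° cos 16° - sin 75° sin 16° = -0.01745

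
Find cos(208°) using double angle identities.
cos(208°) = cos²104° - sin²104° = -0.8829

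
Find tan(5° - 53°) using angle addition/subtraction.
tan(5° - 53°) = (tan 5° - tan 53°)/(1 + tan 5° tan 53°) = -1.111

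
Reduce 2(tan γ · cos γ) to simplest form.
2(tan γ · cos γ) = 2(sin γ) (using Quotient identity)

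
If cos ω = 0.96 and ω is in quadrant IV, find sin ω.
sin ω = -0.28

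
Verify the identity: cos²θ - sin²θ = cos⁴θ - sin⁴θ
RHS = (cos²θ - sin²θ)(cos²θ + sin²θ) = (cos²θ - sin²θ) · 1 = cos²θ - sin²θ = LHS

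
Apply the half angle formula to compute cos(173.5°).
cos(173.5°) = -√((1 + cos 347°)/2) = -0.9936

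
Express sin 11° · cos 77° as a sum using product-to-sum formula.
sin 11° cos 77° = (1/2)[sin(11°+77°) + sin(11°-77°)]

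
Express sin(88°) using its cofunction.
sin(88°) = cos(90° - 88°) = cos(2°)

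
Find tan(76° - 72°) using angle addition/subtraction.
tan(76° - 72°) = (tan 76° - tan 72°)/(1 + tan 76° tan 72°) = 0.06993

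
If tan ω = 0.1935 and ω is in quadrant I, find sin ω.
sin ω = 0.19 (using tan²ω + 1 = sec²ω)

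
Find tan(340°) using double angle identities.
tan(340°) = 2 tan 170° / (1 - tan²170°) = -0.364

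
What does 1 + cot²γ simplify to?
1 + cot²γ = csc²γ (using Pythagorean identity)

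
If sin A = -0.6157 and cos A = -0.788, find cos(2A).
cos(2A) = cos²A - sin²A = 0.2419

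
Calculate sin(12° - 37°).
sin(12° - 37°) = sin 12° cos 37° - cos 12° sin 37° = -0.4226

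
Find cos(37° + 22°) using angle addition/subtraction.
cos(37° + 22°) = cos 37° cos 22° - sin 37° sin 22° = 0.515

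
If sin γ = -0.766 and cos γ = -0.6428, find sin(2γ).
sin(2γ) = 2 sin γ cos γ = 0.9848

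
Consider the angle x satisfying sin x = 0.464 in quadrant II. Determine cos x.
cos x = ±√(1 - sin²x) = -0.8858 (negative in QII)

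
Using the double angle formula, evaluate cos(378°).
cos(378°) = cos²189° - sin²189° = 0.9511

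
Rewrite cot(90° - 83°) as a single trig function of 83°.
cot(90° - 83°) = tan(83°)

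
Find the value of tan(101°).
tan(101°) = -5.145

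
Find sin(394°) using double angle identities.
sin(394°) = 2 sin 197° cos 197° = 0.5592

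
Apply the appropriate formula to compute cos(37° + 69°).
cos(37° + 69°) = cos 37° cos 69° - sin 37° sin 69° = -0.2756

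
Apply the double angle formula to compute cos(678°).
cos(678°) = cos²339° - sin²339° = 0.7431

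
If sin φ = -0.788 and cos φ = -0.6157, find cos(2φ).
cos(2φ) = cos²φ - sin²φ = -0.2419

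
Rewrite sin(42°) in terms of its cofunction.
sin(42°) = cos(90° - 42°) = cos(48°)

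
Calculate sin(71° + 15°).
sin(71° + 15°) = sin 71° cos 15° + cos 71° sin 15° = 0.9976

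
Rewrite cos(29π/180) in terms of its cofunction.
cos(29π/180) = sin(π/2 - 29π/180) = sin(61π/180)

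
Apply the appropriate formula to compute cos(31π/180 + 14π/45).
cos(31π/180 + 14π/45) = cos 31π/180 cos 14π/45 - sin 31π/180 sin 14π/45 = 0.05234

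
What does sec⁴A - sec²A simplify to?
sec⁴A - sec²A = tan⁴A + tan²A (using Pythagorean)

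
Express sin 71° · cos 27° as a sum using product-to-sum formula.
sin 71° cos 27° = (1/2)[sin(71°+27°) + sin(71°-27°)]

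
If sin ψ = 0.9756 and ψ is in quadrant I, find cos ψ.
cos ψ = 0.2196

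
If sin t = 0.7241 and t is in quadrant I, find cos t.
cos t = 0.6897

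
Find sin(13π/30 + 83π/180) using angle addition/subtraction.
sin(13π/30 + 83π/180) = sin 13π/30 cos 83π/180 + cos 13π/30 sin 83π/180 = 0.3256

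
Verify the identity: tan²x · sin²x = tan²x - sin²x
RHS = sin²x/cos²x - sin²x = sin²x(1/cos²x - 1) = sin²x · (1 - cos²x)/cos²x = sin²x · sin²x/cos²x = sin²x · tan²x = LHS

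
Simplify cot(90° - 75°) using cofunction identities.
cot(90° - 75°) = tan(75°)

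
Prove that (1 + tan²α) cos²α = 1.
LHS = sec²α · cos²α = (1/cos²α) · cos²α = 1 = RHS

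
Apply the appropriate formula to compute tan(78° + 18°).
tan(78° + 18°) = (tan 78° + tan 18°)/(1 - tan 78° tan 18°) = -9.514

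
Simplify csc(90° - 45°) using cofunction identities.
csc(90° - 45°) = sec(45°)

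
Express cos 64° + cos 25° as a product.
cos 64° + cos 25° = 2 cos(44.5°) cos(19.5°)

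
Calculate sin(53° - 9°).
sin(53° - 9°) = sin 53° cos 9° - cos 53° sin 9° = 0.6947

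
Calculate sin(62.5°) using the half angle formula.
sin(62.5°) = √((1 - cos 125°)/2) = 0.887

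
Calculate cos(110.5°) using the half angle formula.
cos(110.5°) = -√((1 + cos 221°)/2) = -0.3502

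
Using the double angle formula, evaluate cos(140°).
cos(140°) = cos²70° - sin²70° = -0.766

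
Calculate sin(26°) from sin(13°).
sin(26°) = 2 sin 13° cos 13° = 0.4384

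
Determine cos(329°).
cos(329°) = 0.8572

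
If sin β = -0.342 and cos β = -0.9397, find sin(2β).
sin(2β) = 2 sin β cos β = 0.6428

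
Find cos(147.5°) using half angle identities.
cos(147.5°) = -√((1 + cos 295°)/2) = -0.8434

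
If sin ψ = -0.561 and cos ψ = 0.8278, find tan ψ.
tan ψ = sin ψ / cos ψ = -0.6777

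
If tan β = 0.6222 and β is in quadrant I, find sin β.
sin β = 0.5283 (using tan²β + 1 = sec²β)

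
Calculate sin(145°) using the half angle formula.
sin(145°) = √((1 - cos 290°)/2) = 0.5736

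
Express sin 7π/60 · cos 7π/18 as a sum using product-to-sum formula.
sin 7π/60 cos 7π/18 = (1/2)[sin(7π/60+7π/18) + sin(7π/60-7π/18)]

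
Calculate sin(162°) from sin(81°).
sin(162°) = 2 sin 81° cos 81° = 0.309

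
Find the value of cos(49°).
cos(49°) = 0.6561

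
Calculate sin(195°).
sin(195°) = -(√6-√2)/4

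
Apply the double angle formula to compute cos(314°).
cos(314°) = cos²157° - sin²157° = 0.6947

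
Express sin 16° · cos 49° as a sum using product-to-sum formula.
sin 16° cos 49° = (1/2)[sin(16°+49°) + sin(16°-49°)]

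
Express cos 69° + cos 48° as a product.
cos 69° + cos 48° = 2 cos(58.5°) cos(10.5°)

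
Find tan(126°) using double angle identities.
tan(126°) = 2 tan 63° / (1 - tan²63°) = -1.376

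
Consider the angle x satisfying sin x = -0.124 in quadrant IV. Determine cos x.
cos x = √(1 - sin²x) = 0.9923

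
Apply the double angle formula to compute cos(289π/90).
cos(289π/90) = cos²289π/180 - sin²289π/180 = -0.788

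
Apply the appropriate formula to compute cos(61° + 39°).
cos(61° + 39°) = cos 61° cos 39° - sin 61° sin 39° = -0.1736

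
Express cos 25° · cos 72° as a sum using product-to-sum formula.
cos 25° cos 72° = (1/2)[cos(25°-72°) + cos(25°+72°)]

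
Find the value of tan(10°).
tan(10°) = 0.1763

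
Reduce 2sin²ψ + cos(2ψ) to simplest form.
2sin²ψ + cos(2ψ) = 1 (using Double angle)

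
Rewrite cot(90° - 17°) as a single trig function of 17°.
cot(90° - 17°) = tan(17°)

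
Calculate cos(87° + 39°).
cos(87° + 39°) = cos 87° cos 39° - sin 87° sin 39° = -0.5878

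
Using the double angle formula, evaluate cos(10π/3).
cos(10π/3) = cos²5π/3 - sin²5π/3 = -1/2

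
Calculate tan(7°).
tan(7°) = 0.1228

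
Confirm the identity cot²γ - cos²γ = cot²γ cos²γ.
LHS = cos²γ/sin²γ - cos²γ = cos²γ(1/sin²γ - 1) = cos²γ · (1 - sin²γ)/sin²γ = cos²γ · cos²γ/sin²γ = cos²γ · cot²γ = RHS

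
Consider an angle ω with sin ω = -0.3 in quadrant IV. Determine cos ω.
cos ω = √(1 - sin²ω) = 0.9539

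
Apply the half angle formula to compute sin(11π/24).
sin(11π/24) = √((1 - cos 11π/12)/2) = 0.9914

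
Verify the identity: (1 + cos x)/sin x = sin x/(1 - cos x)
RHS = sin x(1 + cos x) / ((1 - cos x)(1 + cos x)) = sin x(1 + cos x) / (1 - cos²x) = sin x(1 + cos x) / sin²x = (1 + cos x)/sin x = LHS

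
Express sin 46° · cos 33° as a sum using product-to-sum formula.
sin 46° cos 33° = (1/2)[sin(46°+33°) + sin(46°-33°)]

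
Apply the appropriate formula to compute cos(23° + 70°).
cos(23° + 70°) = cos 23° cos 70° - sin 23° sin 70° = -0.05234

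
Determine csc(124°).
csc(124°) = 1.206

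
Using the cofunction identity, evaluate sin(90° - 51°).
sin(90° - 51°) = cos(51°) = 0.6293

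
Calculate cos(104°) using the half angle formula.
cos(104°) = -√((1 + cos 208°)/2) = -0.2419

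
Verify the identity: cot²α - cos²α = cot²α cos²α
LHS = cos²α/sin²α - cos²α = cos²α(1/sin²α - 1) = cos²α · (1 - sin²α)/sin²α = cos²α · cos²α/sin²α = cos²α · cot²α = RHS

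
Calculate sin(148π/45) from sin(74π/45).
sin(148π/45) = 2 sin 74π/45 cos 74π/45 = -0.788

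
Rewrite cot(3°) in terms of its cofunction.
cot(3°) = tan(90° - 3°) = tan(87°)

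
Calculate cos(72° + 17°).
cos(72° + 17°) = cos 72° cos 17° - sin 72° sin 17° = 0.01745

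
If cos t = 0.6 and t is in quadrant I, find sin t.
sin t = 0.8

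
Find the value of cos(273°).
cos(273°) = 0.05234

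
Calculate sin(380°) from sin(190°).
sin(380°) = 2 sin 190° cos 190° = 0.342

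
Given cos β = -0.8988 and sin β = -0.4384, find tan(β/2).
tan(β/2) = sin β / (1 + cos β) = -4.332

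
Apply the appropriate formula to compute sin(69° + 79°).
sin(69° + 79°) = sin 69° cos 79° + cos 69° sin 79° = 0.5299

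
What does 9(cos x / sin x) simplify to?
9(cos x / sin x) = 9(cot x) (using Quotient identity)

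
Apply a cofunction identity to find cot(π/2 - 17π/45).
cot(π/2 - 17π/45) = tan(17π/45) = 2.475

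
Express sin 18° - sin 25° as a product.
sin 18° - sin 25° = 2 cos(21.5°) sin(-3.5°)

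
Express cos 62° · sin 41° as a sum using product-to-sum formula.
cos 62° sin 41° = (1/2)[sin(62°+41°) - sin(62°-41°)]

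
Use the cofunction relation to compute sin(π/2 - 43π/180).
sin(π/2 - 43π/180) = cos(43π/180) = 0.7314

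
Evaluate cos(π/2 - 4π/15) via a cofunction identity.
cos(π/2 - 4π/15) = sin(4π/15) = 0.7431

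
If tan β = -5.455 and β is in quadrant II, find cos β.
cos β = -0.1803 (using tan²β + 1 = sec²β)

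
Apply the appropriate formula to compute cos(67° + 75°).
cos(67° + 75°) = cos 67° cos 75° - sin 67° sin 75° = -0.788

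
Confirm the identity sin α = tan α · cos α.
RHS = (sin α/cos α) · cos α = sin α = LHS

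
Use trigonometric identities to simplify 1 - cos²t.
1 - cos²t = sin²t (using Pythagorean identity)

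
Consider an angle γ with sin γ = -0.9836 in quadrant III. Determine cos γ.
cos γ = ±√(1 - sin²γ) = -0.1804 (negative in QIII)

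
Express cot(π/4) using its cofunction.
cot(π/4) = tan(π/2 - π/4) = tan(π/4)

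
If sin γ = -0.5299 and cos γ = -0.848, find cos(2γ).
cos(2γ) = cos²γ - sin²γ = 0.4383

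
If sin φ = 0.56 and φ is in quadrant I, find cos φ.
cos φ = 0.8285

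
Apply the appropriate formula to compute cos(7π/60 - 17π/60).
cos(7π/60 - 17π/60) = cos 7π/60 cos 17π/60 + sin 7π/60 sin 17π/60 = √3/2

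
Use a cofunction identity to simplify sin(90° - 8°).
sin(90° - 8°) = cos(8°)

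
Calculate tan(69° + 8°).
tan(69° + 8°) = (tan 69° + tan 8°)/(1 - tan 69° tan 8°) = 4.331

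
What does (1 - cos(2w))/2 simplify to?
(1 - cos(2w))/2 = sin²w (using Power reduction)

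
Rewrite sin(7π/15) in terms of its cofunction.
sin(7π/15) = cos(π/2 - 7π/15) = cos(π/30)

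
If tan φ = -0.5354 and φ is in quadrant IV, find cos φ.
cos φ = 0.8816 (using tan²φ + 1 = sec²φ)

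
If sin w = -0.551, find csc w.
csc w = 1/sin w = -1.815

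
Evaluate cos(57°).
cos(57°) = 0.5446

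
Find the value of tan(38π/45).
tan(38π/45) = -0.5317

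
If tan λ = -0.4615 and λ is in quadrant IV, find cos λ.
cos λ = 0.908 (using tan²λ + 1 = sec²λ)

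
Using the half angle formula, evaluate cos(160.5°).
cos(160.5°) = -√((1 + cos 321°)/2) = -0.9426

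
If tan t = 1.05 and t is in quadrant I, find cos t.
cos t = 0.6897 (using tan²t + 1 = sec²t)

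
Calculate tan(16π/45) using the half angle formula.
tan(16π/45) = sin 32π/45 / (1 + cos 32π/45) = 2.05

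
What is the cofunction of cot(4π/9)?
cot(4π/9) = tan(π/2 - 4π/9) = tan(π/18)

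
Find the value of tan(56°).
tan(56°) = 1.483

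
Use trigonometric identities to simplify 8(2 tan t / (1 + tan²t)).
8(2 tan t / (1 + tan²t)) = 8(sin(2t)) (using Double angle)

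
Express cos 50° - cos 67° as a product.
cos 50° - cos 67° = -2 sin(58.5°) sin(-8.5°)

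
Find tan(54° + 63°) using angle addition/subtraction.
tan(54° + 63°) = (tan 54° + tan 63°)/(1 - tan 54° tan 63°) = -1.963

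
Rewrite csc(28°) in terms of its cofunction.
csc(28°) = sec(90° - 28°) = sec(62°)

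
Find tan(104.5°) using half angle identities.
tan(104.5°) = sin 209° / (1 + cos 209°) = -3.867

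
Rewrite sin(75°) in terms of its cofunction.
sin(75°) = cos(90° - 75°) = cos(15°)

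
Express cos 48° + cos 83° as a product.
cos 48° + cos 83° = 2 cos(65.5°) cos(-17.5°)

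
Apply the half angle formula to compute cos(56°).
cos(56°) = √((1 + cos 112°)/2) = 0.5592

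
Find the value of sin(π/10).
sin(π/10) = 0.309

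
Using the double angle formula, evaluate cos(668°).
cos(668°) = cos²334° - sin²334° = 0.6157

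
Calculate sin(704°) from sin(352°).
sin(704°) = 2 sin 352° cos 352° = -0.2756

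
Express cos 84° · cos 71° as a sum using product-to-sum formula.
cos 84° cos 71° = (1/2)[cos(84°-71°) + cos(84°+71°)]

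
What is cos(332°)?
cos(332°) = 0.8829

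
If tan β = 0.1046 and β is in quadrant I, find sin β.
sin β = 0.104 (using tan²β + 1 = sec²β)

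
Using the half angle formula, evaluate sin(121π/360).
sin(121π/360) = √((1 - cos 121π/180)/2) = 0.8704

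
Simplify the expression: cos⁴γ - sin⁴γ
cos⁴γ - sin⁴γ = cos(2γ) (using Factoring + double angle)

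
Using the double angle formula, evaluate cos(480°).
cos(480°) = cos²240° - sin²240° = -1/2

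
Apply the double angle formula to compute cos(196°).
cos(196°) = 2cos²98° - 1 = -0.9613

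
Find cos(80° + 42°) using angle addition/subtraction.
cos(80° + 42°) = cos 80° cos 42° - sin 80° sin 42° = -0.5299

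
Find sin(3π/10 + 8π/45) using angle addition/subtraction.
sin(3π/10 + 8π/45) = sin 3π/10 cos 8π/45 + cos 3π/10 sin 8π/45 = 0.9976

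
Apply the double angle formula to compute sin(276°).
sin(276°) = 2 sin 138° cos 138° = -0.9945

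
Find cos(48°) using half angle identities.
cos(48°) = √((1 + cos 96°)/2) = 0.6691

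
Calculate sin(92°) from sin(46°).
sin(92°) = 2 sin 46° cos 46° = 0.9994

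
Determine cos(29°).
cos(29°) = 0.8746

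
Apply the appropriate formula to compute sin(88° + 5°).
sin(88° + 5°) = sin 88° cos 5° + cos 88° sin 5° = 0.9986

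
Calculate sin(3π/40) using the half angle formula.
sin(3π/40) = √((1 - cos 3π/20)/2) = 0.2334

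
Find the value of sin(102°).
sin(102°) = 0.9781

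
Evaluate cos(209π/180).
cos(209π/180) = -0.8746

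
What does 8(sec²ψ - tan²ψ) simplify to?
8(sec²ψ - tan²ψ) = 8 (using Pythagorean identity)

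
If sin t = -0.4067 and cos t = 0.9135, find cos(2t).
cos(2t) = cos²t - sin²t = 0.6691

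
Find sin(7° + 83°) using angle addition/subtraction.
sin(7° + 83°) = sin 7° cos 83° + cos 7° sin 83° = 1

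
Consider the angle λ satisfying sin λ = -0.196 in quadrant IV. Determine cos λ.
cos λ = √(1 - sin²λ) = 0.9806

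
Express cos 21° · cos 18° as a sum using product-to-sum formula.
cos 21° cos 18° = (1/2)[cos(21°-18°) + cos(21°+18°)]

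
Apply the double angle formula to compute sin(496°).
sin(496°) = 2 sin 248° cos 248° = 0.6947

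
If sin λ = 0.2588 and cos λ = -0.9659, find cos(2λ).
cos(2λ) = cos²λ - sin²λ = 0.866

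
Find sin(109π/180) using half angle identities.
sin(109π/180) = √((1 - cos 109π/90)/2) = 0.9455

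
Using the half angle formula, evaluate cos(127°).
cos(127°) = -√((1 + cos 254°)/2) = -0.6018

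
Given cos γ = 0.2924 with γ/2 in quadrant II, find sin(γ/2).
sin(γ/2) = ±√((1 - cos γ)/2); positive since γ/2 ∈ QII, so sin(γ/2) = 0.5948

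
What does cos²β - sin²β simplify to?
cos²β - sin²β = cos(2β) (using Double angle)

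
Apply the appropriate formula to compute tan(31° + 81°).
tan(31° + 81°) = (tan 31° + tan 81°)/(1 - tan 31° tan 81°) = -2.475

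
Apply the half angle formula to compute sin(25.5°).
sin(25.5°) = √((1 - cos 51°)/2) = 0.4305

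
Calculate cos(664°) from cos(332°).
cos(664°) = cos²332° - sin²332° = 0.5592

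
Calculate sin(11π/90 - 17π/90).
sin(11π/90 - 17π/90) = sin 11π/90 cos 17π/90 - cos 11π/90 sin 17π/90 = -0.2079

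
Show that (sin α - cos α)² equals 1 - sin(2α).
LHS = sin²α - 2 sin α cos α + cos²α = (sin²α + cos²α) - 2 sin α cos α = 1 - sin(2α) = RHS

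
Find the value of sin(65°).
sin(65°) = 0.9063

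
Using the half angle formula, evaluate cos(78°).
cos(78°) = √((1 + cos 156°)/2) = 0.2079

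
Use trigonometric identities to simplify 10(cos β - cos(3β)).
10(cos β - cos(3β)) = 10(2 sin(2β) sin β) (using Sum-to-product)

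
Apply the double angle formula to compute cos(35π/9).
cos(35π/9) = cos²35π/18 - sin²35π/18 = 0.9397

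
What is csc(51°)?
csc(51°) = 1.287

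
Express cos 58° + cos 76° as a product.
cos 58° + cos 76° = 2 cos(67°) cos(-9°)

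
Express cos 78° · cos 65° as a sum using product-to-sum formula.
cos 78° cos 65° = (1/2)[cos(78°-65°) + cos(78°+65°)]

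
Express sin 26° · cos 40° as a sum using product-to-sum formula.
sin 26° cos 40° = (1/2)[sin(26°+40°) + sin(26°-40°)]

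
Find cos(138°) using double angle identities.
cos(138°) = cos²69° - sin²69° = -0.7431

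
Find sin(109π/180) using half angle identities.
sin(109π/180) = √((1 - cos 109π/90)/2) = 0.9455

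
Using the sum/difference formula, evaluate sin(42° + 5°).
sin(42° + 5°) = sin 42° cos 5° + cos 42° sin 5° = 0.7314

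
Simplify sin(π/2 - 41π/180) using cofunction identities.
sin(π/2 - 41π/180) = cos(41π/180)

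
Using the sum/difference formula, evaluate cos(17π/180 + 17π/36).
cos(17π/180 + 17π/36) = cos 17π/180 cos 17π/36 - sin 17π/180 sin 17π/36 = -0.2079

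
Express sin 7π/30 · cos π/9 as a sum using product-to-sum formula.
sin 7π/30 cos π/9 = (1/2)[sin(7π/30+π/9) + sin(7π/30-π/9)]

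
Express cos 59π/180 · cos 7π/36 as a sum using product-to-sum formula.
cos 59π/180 cos 7π/36 = (1/2)[cos(59π/180-7π/36) + cos(59π/180+7π/36)]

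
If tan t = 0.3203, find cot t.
cot t = 1/tan t = 3.122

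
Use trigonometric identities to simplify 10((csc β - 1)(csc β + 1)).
10((csc β - 1)(csc β + 1)) = 10(cot²β) (using Diff. of squares)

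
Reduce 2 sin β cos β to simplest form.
2 sin β cos β = sin(2β) (using Double angle)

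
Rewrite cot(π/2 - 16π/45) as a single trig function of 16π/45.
cot(π/2 - 16π/45) = tan(16π/45)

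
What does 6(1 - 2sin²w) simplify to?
6(1 - 2sin²w) = 6(cos(2w)) (using Double angle)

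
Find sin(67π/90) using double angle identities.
sin(67π/90) = 2 sin 67π/180 cos 67π/180 = 0.7193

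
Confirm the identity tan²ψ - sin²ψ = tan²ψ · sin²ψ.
LHS = sin²ψ/cos²ψ - sin²ψ = sin²ψ(1/cos²ψ - 1) = sin²ψ · (1 - cos²ψ)/cos²ψ = sin²ψ · sin²ψ/cos²ψ = sin²ψ · tan²ψ = RHS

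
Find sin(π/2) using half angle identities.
sin(π/2) = √((1 - cos π)/2) = 1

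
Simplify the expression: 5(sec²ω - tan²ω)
5(sec²ω - tan²ω) = 5 (using Pythagorean identity)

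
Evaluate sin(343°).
sin(343°) = -0.2924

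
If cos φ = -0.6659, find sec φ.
sec φ = 1/cos φ = -1.502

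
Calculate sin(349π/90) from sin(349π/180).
sin(349π/90) = 2 sin 349π/180 cos 349π/180 = -0.3746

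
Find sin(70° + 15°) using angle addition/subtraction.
sin(70° + 15°) = sin 70° cos 15° + cos 70° sin 15° = 0.9962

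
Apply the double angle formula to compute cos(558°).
cos(558°) = 2cos²279° - 1 = -0.9511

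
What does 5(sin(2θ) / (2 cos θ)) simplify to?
5(sin(2θ) / (2 cos θ)) = 5(sin θ) (using Double angle)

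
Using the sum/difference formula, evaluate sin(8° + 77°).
sin(8° + 77°) = sin 8° cos 77° + cos 8° sin 77° = 0.9962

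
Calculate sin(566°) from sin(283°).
sin(566°) = 2 sin 283° cos 283° = -0.4384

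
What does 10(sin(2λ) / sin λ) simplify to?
10(sin(2λ) / sin λ) = 10(2 cos λ) (using Double angle)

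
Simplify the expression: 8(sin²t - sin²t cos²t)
8(sin²t - sin²t cos²t) = 8(sin⁴t) (using Factoring)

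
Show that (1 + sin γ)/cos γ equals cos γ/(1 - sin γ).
LHS = (1 + sin γ)(1 - sin γ) / (cos γ(1 - sin γ)) = (1 - sin²γ) / (cos γ(1 - sin γ)) = cos²γ / (cos γ(1 - sin γ)) = cos γ/(1 - sin γ) = RHS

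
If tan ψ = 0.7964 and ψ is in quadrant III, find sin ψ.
sin ψ = -0.623 (using tan²ψ + 1 = sec²ψ)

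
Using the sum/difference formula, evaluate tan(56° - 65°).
tan(56° - 65°) = (tan 56° - tan 65°)/(1 + tan 56° tan 65°) = -0.1584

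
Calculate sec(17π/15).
sec(17π/15) = -1.095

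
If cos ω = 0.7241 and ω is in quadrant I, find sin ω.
sin ω = 0.6897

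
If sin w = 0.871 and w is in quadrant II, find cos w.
cos w = -0.4913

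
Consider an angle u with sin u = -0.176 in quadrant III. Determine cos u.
cos u = ±√(1 - sin²u) = -0.9844 (negative in QIII)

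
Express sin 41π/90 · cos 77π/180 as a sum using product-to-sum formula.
sin 41π/90 cos 77π/180 = (1/2)[sin(41π/90+77π/180) + sin(41π/90-77π/180)]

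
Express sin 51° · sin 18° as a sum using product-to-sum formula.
sin 51° sin 18° = (1/2)[cos(51°-18°) - cos(51°+18°)]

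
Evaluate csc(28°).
csc(28°) = 2.13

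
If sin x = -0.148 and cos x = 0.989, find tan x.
tan x = sin x / cos x = -0.1496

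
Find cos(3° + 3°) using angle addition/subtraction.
cos(3° + 3°) = cos 3° cos 3° - sin 3° sin 3° = 0.9945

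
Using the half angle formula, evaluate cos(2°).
cos(2°) = √((1 + cos 4°)/2) = 0.9994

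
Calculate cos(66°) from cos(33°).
cos(66°) = cos²33° - sin²33° = 0.4067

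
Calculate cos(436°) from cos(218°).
cos(436°) = cos²218° - sin²218° = 0.2419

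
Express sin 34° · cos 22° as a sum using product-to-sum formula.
sin 34° cos 22° = (1/2)[sin(34°+22°) + sin(34°-22°)]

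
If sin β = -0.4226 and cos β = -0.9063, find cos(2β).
cos(2β) = cos²β - sin²β = 0.6428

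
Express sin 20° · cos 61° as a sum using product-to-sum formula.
sin 20° cos 61° = (1/2)[sin(20°+61°) + sin(20°-61°)]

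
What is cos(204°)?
cos(204°) = -0.9135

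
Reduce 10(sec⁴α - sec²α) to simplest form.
10(sec⁴α - sec²α) = 10(tan⁴α + tan²α) (using Pythagorean)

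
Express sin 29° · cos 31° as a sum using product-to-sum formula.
sin 29° cos 31° = (1/2)[sin(29°+31°) + sin(29°-31°)]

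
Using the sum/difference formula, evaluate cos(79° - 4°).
cos(79° - 4°) = cos 79° cos 4° + sin 79° sin 4° = (√6-√2)/4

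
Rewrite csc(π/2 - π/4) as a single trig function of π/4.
csc(π/2 - π/4) = sec(π/4)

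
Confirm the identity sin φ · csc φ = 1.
LHS = sin φ · (1/sin φ) = 1 = RHS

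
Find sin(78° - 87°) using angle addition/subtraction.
sin(78° - 87°) = sin 78° cos 87° - cos 78° sin 87° = -0.1564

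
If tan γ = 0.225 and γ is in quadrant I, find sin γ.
sin γ = 0.2195 (using tan²γ + 1 = sec²γ)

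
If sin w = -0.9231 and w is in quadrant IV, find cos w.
cos w = 0.3846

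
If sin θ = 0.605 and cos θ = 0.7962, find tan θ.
tan θ = sin θ / cos θ = 0.7599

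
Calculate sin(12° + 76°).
sin(12° + 76°) = sin 12° cos 76° + cos 12° sin 76° = 0.9994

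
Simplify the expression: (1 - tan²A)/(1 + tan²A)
(1 - tan²A)/(1 + tan²A) = cos(2A) (using Double angle)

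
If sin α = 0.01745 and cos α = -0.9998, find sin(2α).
sin(2α) = 2 sin α cos α = -0.03489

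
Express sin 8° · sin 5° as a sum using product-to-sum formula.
sin 8° sin 5° = (1/2)[cos(8°-5°) - cos(8°+5°)]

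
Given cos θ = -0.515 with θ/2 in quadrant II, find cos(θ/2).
cos(θ/2) = ±√((1 + cos θ)/2); negative since θ/2 ∈ QII, so cos(θ/2) = -0.4924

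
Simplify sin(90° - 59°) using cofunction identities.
sin(90° - 59°) = cos(59°)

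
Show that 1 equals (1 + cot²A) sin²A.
RHS = csc²A · sin²A = (1/sin²A) · sin²A = 1 = LHS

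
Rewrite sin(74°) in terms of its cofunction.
sin(74°) = cos(90° - 74°) = cos(16°)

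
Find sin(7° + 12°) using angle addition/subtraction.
sin(7° + 12°) = sin 7° cos 12° + cos 7° sin 12° = 0.3256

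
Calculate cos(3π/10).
cos(3π/10) = 0.5878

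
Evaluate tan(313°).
tan(313°) = -1.072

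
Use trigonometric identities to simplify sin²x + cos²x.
sin²x + cos²x = 1 (using Pythagorean identity)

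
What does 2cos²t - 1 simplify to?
2cos²t - 1 = cos(2t) (using Double angle)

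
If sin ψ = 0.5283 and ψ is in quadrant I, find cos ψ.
cos ψ = 0.8491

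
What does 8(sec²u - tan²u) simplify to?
8(sec²u - tan²u) = 8 (using Pythagorean identity)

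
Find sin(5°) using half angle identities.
sin(5°) = √((1 - cos 10°)/2) = 0.08716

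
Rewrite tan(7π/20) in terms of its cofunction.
tan(7π/20) = cot(π/2 - 7π/20) = cot(3π/20)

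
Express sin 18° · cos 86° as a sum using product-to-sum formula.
sin 18° cos 86° = (1/2)[sin(18°+86°) + sin(18°-86°)]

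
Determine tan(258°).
tan(258°) = 4.705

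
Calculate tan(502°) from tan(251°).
tan(502°) = 2 tan 251° / (1 - tan²251°) = -0.7813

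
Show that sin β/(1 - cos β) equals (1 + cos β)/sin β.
LHS = sin β(1 + cos β) / ((1 - cos β)(1 + cos β)) = sin β(1 + cos β) / (1 - cos²β) = sin β(1 + cos β) / sin²β = (1 + cos β)/sin β = RHS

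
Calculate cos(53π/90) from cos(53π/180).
cos(53π/90) = cos²53π/180 - sin²53π/180 = -0.2756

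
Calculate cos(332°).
cos(332°) = 0.8829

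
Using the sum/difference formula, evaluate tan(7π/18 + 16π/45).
tan(7π/18 + 16π/45) = (tan 7π/18 + tan 16π/45)/(1 - tan 7π/18 tan 16π/45) = -1.036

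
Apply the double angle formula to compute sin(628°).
sin(628°) = 2 sin 314° cos 314° = -0.9994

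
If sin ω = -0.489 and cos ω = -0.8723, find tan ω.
tan ω = sin ω / cos ω = 0.5606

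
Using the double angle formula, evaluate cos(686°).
cos(686°) = cos²343° - sin²343° = 0.829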